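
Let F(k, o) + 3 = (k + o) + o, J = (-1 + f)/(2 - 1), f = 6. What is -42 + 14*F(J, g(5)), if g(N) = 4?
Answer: 98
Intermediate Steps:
J = 5 (J = (-1 + 6)/(2 - 1) = 5/1 = 5*1 = 5)
F(k, o) = -3 + k + 2*o (F(k, o) = -3 + ((k + o) + o) = -3 + (k + 2*o) = -3 + k + 2*o)
-42 + 14*F(J, g(5)) = -42 + 14*(-3 + 5 + 2*4) = -42 + 14*(-3 + 5 + 8) = -42 + 14*10 = -42 + 140 = 98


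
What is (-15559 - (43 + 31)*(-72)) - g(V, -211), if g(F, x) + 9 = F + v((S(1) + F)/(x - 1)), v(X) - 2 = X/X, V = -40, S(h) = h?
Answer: -10185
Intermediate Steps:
v(X) = 3 (v(X) = 2 + X/X = 2 + 1 = 3)
g(F, x) = -6 + F (g(F, x) = -9 + (F + 3) = -9 + (3 + F) = -6 + F)
(-15559 - (43 + 31)*(-72)) - g(V, -211) = (-15559 - (43 + 31)*(-72)) - (-6 - 40) = (-15559 - 74*(-72)) - 1*(-46) = (-15559 - 1*(-5328)) + 46 = (-15559 + 5328) + 46 = -10231 + 46 = -10185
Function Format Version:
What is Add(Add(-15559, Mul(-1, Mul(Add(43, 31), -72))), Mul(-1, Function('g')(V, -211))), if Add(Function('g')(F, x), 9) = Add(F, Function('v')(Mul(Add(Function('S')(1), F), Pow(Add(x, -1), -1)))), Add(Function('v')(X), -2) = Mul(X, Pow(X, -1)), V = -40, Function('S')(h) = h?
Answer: -10185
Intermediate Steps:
Function('v')(X) = 3 (Function('v')(X) = Add(2, Mul(X, Pow(X, -1))) = Add(2, 1) = 3)
Function('g')(F, x) = Add(-6, F) (Function('g')(F, x) = Add(-9, Add(F, 3)) = Add(-9, Add(3, F)) = Add(-6, F))
Add(Add(-15559, Mul(-1, Mul(Add(43, 31), -72))), Mul(-1, Function('g')(V, -211))) = Add(Add(-15559, Mul(-1, Mul(Add(43, 31), -72))), Mul(-1, Add(-6, -40))) = Add(Add(-15559, Mul(-1, Mul(74, -72))), Mul(-1, -46)) = Add(Add(-15559, Mul(-1, -5328)), 46) = Add(Add(-15559, 5328), 46) = Add(-10231, 46) = -10185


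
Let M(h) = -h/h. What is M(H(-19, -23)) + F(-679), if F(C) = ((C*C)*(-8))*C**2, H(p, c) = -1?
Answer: -1700470429449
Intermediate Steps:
F(C) = -8*C**4 (F(C) = (C**2*(-8))*C**2 = (-8*C**2)*C**2 = -8*C**4)
M(h) = -1 (M(h) = -1*1 = -1)
M(H(-19, -23)) + F(-679) = -1 - 8*(-679)**4 = -1 - 8*212558803681 = -1 - 1700470429448 = -1700470429449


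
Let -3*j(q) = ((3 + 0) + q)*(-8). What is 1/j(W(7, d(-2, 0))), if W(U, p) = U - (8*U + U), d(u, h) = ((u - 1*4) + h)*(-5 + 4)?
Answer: -3/424 ≈ -0.0070755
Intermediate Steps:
d(u, h) = 4 - h - u (d(u, h) = ((u - 4) + h)*(-1) = ((-4 + u) + h)*(-1) = (-4 + h + u)*(-1) = 4 - h - u)
W(U, p) = -8*U (W(U, p) = U - 9*U = -8*U)
j(q) = 8 + 8*q/3 (j(q) = -((3 + 0) + q)*(-8)/3 = -(3 + q)*(-8)/3 = -(-24 - 8*q)/3 = 8 + 8*q/3)
1/j(W(7, d(-2, 0))) = 1/(8 + 8*(-8*7)/3) = 1/(8 + (8/3)*(-56)) = 1/(8 - 448/3) = 1/(-424/3) = -3/424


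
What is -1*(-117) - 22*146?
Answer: -3095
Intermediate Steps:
-1*(-117) - 22*146 = 117 - 3212 = -3095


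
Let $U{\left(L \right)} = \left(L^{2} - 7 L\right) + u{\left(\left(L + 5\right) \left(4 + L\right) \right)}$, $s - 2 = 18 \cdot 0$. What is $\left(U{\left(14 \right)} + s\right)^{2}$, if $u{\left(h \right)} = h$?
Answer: $195364$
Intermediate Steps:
$s = 2$ ($s = 2 + 18 \cdot 0 = 2 + 0 = 2$)
$U{\left(L \right)} = L^{2} - 7 L + \left(4 + L\right) \left(5 + L\right)$ ($U{\left(L \right)} = \left(L^{2} - 7 L\right) + \left(L + 5\right) \left(4 + L\right) = \left(L^{2} - 7 L\right) + \left(5 + L\right) \left(4 + L\right) = \left(L^{2} - 7 L\right) + \left(4 + L\right) \left(5 + L\right) = L^{2} - 7 L + \left(4 + L\right) \left(5 + L\right)$)
$\left(U{\left(14 \right)} + s\right)^{2} = \left(\left(20 + 2 \cdot 14 + 2 \cdot 14^{2}\right) + 2\right)^{2} = \left(\left(20 + 28 + 2 \cdot 196\right) + 2\right)^{2} = \left(\left(20 + 28 + 392\right) + 2\right)^{2} = \left(440 + 2\right)^{2} = 442^{2} = 195364$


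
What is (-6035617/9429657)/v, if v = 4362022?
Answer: -862231/5876053040922 ≈ -1.4674e-7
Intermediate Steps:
(-6035617/9429657)/v = -6035617/9429657/4362022 = -6035617*1/9429657*(1/4362022) = -6035617/9429657*1/4362022 = -862231/5876053040922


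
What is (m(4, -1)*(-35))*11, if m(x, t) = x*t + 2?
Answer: 770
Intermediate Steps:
m(x, t) = 2 + t*x (m(x, t) = t*x + 2 = 2 + t*x)
(m(4, -1)*(-35))*11 = ((2 - 1*4)*(-35))*11 = ((2 - 4)*(-35))*11 = -2*(-35)*11 = 70*11 = 770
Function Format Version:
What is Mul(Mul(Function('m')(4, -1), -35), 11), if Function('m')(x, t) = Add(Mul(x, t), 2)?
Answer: 770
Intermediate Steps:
Function('m')(x, t) = Add(2, Mul(t, x)) (Function('m')(x, t) = Add(Mul(t, x), 2) = Add(2, Mul(t, x)))
Mul(Mul(Function('m')(4, -1), -35), 11) = Mul(Mul(Add(2, Mul(-1, 4)), -35), 11) = Mul(Mul(Add(2, -4), -35), 11) = Mul(Mul(-2, -35), 11) = Mul(70, 11) = 770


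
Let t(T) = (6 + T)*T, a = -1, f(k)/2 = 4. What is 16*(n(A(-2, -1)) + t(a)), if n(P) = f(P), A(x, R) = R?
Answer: 48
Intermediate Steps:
f(k) = 8 (f(k) = 2*4 = 8)
n(P) = 8
t(T) = T*(6 + T)
16*(n(A(-2, -1)) + t(a)) = 16*(8 - (6 - 1)) = 16*(8 - 1*5) = 16*(8 - 5) = 16*3 = 48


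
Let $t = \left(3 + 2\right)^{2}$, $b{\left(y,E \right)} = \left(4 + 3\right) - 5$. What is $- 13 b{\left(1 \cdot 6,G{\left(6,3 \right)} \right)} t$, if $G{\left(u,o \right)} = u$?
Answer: $-650$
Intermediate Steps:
$b{\left(y,E \right)} = 2$ ($b{\left(y,E \right)} = 7 - 5 = 2$)
$t = 25$ ($t = 5^{2} = 25$)
$- 13 b{\left(1 \cdot 6,G{\left(6,3 \right)} \right)} t = \left(-13\right) 2 \cdot 25 = \left(-26\right) 25 = -650$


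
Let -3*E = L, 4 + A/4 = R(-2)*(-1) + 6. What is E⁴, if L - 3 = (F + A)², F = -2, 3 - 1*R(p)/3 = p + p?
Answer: 16948379819281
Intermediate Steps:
R(p) = 9 - 6*p (R(p) = 9 - 3*(p + p) = 9 - 6*p)
A = -76 (A = -16 + 4*((9 - 6*(-2))*(-1) + 6) = -16 + 4*((9 + 12)*(-1) + 6) = -16 + 4*(21*(-1) + 6) = -16 + 4*(-21 + 6) = -16 + 4*(-15) = -16 - 60 = -76)
L = 6087 (L = 3 + (-2 - 76)² = 3 + (-78)² = 3 + 6084 = 6087)
E = -2029 (E = -⅓*6087 = -2029)
E⁴ = (-2029)⁴ = 16948379819281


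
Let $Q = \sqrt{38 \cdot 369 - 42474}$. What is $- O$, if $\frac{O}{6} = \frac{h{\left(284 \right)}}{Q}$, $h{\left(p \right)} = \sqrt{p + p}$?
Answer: $\frac{2 i \sqrt{1010046}}{2371} \approx 0.84775 i$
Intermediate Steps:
$Q = 2 i \sqrt{7113}$ ($Q = \sqrt{14022 - 42474} = \sqrt{-28452} = 2 i \sqrt{7113} \approx 168.68 i$)
$h{\left(p \right)} = \sqrt{2} \sqrt{p}$ ($h{\left(p \right)} = \sqrt{2 p} = \sqrt{2} \sqrt{p}$)
$O = - \frac{2 i \sqrt{1010046}}{2371}$ ($O = 6 \frac{\sqrt{2} \sqrt{284}}{2 i \sqrt{7113}} = 6 \sqrt{2} \cdot 2 \sqrt{71} \left(- \frac{i \sqrt{7113}}{14226}\right) = 6 \cdot 2 \sqrt{142} \left(- \frac{i \sqrt{7113}}{14226}\right) = 6 \left(- \frac{i \sqrt{1010046}}{7113}\right) = - \frac{2 i \sqrt{1010046}}{2371} \approx - 0.84775 i$)
$- O = - \frac{\left(-2\right) i \sqrt{1010046}}{2371} = \frac{2 i \sqrt{1010046}}{2371}$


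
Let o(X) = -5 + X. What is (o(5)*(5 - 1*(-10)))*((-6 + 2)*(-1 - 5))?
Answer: 0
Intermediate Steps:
(o(5)*(5 - 1*(-10)))*((-6 + 2)*(-1 - 5)) = ((-5 + 5)*(5 - 1*(-10)))*((-6 + 2)*(-1 - 5)) = (0*(5 + 10))*(-4*(-6)) = (0*15)*24 = 0*24 = 0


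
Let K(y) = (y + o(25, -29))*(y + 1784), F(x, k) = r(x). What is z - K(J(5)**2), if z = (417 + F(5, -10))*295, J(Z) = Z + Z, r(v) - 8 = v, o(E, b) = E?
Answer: -108650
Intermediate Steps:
r(v) = 8 + v
J(Z) = 2*Z
F(x, k) = 8 + x
z = 126850 (z = (417 + (8 + 5))*295 = (417 + 13)*295 = 430*295 = 126850)
K(y) = (25 + y)*(1784 + y) (K(y) = (y + 25)*(y + 1784) = (25 + y)*(1784 + y))
z - K(J(5)**2) = 126850 - (44600 + ((2*5)**2)**2 + 1809*(2*5)**2) = 126850 - (44600 + (10**2)**2 + 1809*10**2) = 126850 - (44600 + 100**2 + 1809*100) = 126850 - (44600 + 10000 + 180900) = 126850 - 1*235500 = 126850 - 235500 = -108650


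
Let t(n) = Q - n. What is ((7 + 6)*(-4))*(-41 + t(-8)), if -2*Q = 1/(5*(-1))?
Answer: 8554/5 ≈ 1710.8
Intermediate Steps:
Q = ⅒ (Q = -1/(2*(5*(-1))) = -½/(-5) = -½*(-⅕) = ⅒ ≈ 0.10000)
t(n) = ⅒ - n
((7 + 6)*(-4))*(-41 + t(-8)) = ((7 + 6)*(-4))*(-41 + (⅒ - 1*(-8))) = (13*(-4))*(-41 + (⅒ + 8)) = -52*(-41 + 81/10) = -52*(-329/10) = 8554/5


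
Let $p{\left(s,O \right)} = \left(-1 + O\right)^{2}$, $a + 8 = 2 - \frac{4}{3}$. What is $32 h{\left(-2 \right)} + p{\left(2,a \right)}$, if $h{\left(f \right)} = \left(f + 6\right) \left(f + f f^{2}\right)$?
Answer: $- \frac{10895}{9} \approx -1210.6$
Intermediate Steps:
$a = - \frac{22}{3}$ ($a = -8 + \left(2 - \frac{4}{3}\right) = -8 + \frac{2}{3} = - \frac{22}{3} \approx -7.3333$)
$h{\left(f \right)} = \left(6 + f\right) \left(f + f^{3}\right)$
$32 h{\left(-2 \right)} + p{\left(2,a \right)} = 32 \left(- 2 \left(6 - 2 + \left(-2\right)^{3} + 6 \left(-2\right)^{2}\right)\right) + \left(-1 - \frac{22}{3}\right)^{2} = 32 \left(- 2 \left(6 - 2 - 8 + 6 \cdot 4\right)\right) + \left(- \frac{25}{3}\right)^{2} = 32 \left(- 2 \left(6 - 2 - 8 + 24\right)\right) + \frac{625}{9} = 32 \left(\left(-2\right) 20\right) + \frac{625}{9} = 32 \left(-40\right) + \frac{625}{9} = -1280 + \frac{625}{9} = - \frac{10895}{9}$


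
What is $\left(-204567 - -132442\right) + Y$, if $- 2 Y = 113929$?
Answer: $- \frac{258179}{2} \approx -1.2909 \cdot 10^{5}$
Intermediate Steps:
$Y = - \frac{113929}{2}$ ($Y = \left(- \frac{1}{2}\right) 113929 = - \frac{113929}{2} \approx -56965.0$)
$\left(-204567 - -132442\right) + Y = \left(-204567 - -132442\right) - \frac{113929}{2} = \left(-204567 + 132442\right) - \frac{113929}{2} = -72125 - \frac{113929}{2} = - \frac{258179}{2}$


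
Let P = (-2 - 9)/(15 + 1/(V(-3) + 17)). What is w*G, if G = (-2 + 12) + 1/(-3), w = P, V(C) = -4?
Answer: -4147/588 ≈ -7.0527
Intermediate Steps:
P = -143/196 (P = (-2 - 9)/(15 + 1/(-4 + 17)) = -11/(15 + 1/13) = -11/196/13 = -11*13/196 = -143/196 ≈ -0.72959)
w = -143/196 ≈ -0.72959
G = 29/3 (G = 10 - ⅓ = 29/3 ≈ 9.6667)
w*G = -143/196*29/3 = -4147/588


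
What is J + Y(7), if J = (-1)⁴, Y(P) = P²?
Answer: 50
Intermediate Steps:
J = 1
J + Y(7) = 1 + 7² = 1 + 49 = 50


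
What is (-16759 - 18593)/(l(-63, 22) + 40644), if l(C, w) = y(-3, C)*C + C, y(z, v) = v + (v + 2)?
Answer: -3928/5377 ≈ -0.73052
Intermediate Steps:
y(z, v) = 2 + 2*v (y(z, v) = v + (2 + v) = 2 + 2*v)
l(C, w) = C + C*(2 + 2*C) (l(C, w) = (2 + 2*C)*C + C = C*(2 + 2*C) + C = C + C*(2 + 2*C))
(-16759 - 18593)/(l(-63, 22) + 40644) = (-16759 - 18593)/(-63*(3 + 2*(-63)) + 40644) = -35352/(-63*(3 - 126) + 40644) = -35352/(-63*(-123) + 40644) = -35352/(7749 + 40644) = -35352/48393 = -35352*1/48393 = -3928/5377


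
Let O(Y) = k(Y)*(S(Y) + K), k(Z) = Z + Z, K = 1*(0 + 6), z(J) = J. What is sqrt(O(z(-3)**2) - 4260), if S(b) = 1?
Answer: I*sqrt(4134) ≈ 64.296*I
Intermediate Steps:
K = 6 (K = 1*6 = 6)
k(Z) = 2*Z
O(Y) = 14*Y (O(Y) = (2*Y)*(1 + 6) = (2*Y)*7 = 14*Y)
sqrt(O(z(-3)**2) - 4260) = sqrt(14*(-3)**2 - 4260) = sqrt(14*9 - 4260) = sqrt(126 - 4260) = sqrt(-4134) = I*sqrt(4134)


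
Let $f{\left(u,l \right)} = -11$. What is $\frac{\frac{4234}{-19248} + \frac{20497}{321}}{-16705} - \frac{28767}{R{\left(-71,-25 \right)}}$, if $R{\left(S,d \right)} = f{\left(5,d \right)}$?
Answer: $\frac{164952369336351}{63075006280} \approx 2615.2$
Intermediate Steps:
$R{\left(S,d \right)} = -11$
$\frac{\frac{4234}{-19248} + \frac{20497}{321}}{-16705} - \frac{28767}{R{\left(-71,-25 \right)}} = \frac{\frac{4234}{-19248} + \frac{20497}{321}}{-16705} - \frac{28767}{-11} = \left(4234 \left(- \frac{1}{19248}\right) + 20497 \cdot \frac{1}{321}\right) \left(- \frac{1}{16705}\right) - - \frac{28767}{11} = \left(- \frac{2117}{9624} + \frac{20497}{321}\right) \left(- \frac{1}{16705}\right) + \frac{28767}{11} = \frac{21842619}{343256} \left(- \frac{1}{16705}\right) + \frac{28767}{11} = - \frac{21842619}{5734091480} + \frac{28767}{11} = \frac{164952369336351}{63075006280}$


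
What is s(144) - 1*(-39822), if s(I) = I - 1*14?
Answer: 39952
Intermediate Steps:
s(I) = -14 + I (s(I) = I - 14 = -14 + I)
s(144) - 1*(-39822) = (-14 + 144) - 1*(-39822) = 130 + 39822 = 39952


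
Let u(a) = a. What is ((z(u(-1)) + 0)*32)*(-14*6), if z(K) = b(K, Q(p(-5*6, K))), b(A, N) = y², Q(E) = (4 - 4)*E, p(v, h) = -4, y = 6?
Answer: -96768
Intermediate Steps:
Q(E) = 0 (Q(E) = 0*E = 0)
b(A, N) = 36 (b(A, N) = 6² = 36)
z(K) = 36
((z(u(-1)) + 0)*32)*(-14*6) = ((36 + 0)*32)*(-14*6) = (36*32)*(-84) = 1152*(-84) = -96768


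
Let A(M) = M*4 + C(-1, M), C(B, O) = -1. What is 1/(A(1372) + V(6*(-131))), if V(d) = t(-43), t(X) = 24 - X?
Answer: 1/5554 ≈ 0.00018005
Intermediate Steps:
A(M) = -1 + 4*M (A(M) = M*4 - 1 = 4*M - 1 = -1 + 4*M)
V(d) = 67 (V(d) = 24 - 1*(-43) = 24 + 43 = 67)
1/(A(1372) + V(6*(-131))) = 1/((-1 + 4*1372) + 67) = 1/((-1 + 5488) + 67) = 1/(5487 + 67) = 1/5554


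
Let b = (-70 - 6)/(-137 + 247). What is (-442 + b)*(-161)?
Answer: 3920028/55 ≈ 71273.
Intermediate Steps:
b = -38/55 (b = -76/110 = -76*1/110 = -38/55 ≈ -0.69091)
(-442 + b)*(-161) = (-442 - 38/55)*(-161) = -24348/55*(-161) = 3920028/55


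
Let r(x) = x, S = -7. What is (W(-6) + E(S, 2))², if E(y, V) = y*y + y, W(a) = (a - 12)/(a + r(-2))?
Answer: 31329/16 ≈ 1958.1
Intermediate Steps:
W(a) = (-12 + a)/(-2 + a) (W(a) = (a - 12)/(a - 2) = (-12 + a)/(-2 + a))
E(y, V) = y + y² (E(y, V) = y² + y = y + y²)
(W(-6) + E(S, 2))² = ((-12 - 6)/(-2 - 6) - 7*(1 - 7))² = (-18/(-8) - 7*(-6))² = (-⅛*(-18) + 42)² = (9/4 + 42)² = (177/4)² = 31329/16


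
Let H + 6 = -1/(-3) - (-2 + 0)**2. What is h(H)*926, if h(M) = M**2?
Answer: 778766/9 ≈ 86530.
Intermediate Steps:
H = -29/3 (H = -6 + (-1/(-3) - (-2 + 0)**2) = -6 + (-1*(-1/3) - 1*(-2)**2) = -6 + (1/3 - 1*4) = -6 + (1/3 - 4) = -6 - 11/3 = -29/3 ≈ -9.6667)
h(H)*926 = (-29/3)**2*926 = (841/9)*926 = 778766/9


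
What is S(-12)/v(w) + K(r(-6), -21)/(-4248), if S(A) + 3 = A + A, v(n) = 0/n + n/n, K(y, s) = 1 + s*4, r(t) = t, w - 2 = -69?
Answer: -114613/4248 ≈ -26.980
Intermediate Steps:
w = -67 (w = 2 - 69 = -67)
K(y, s) = 1 + 4*s
v(n) = 1 (v(n) = 0 + 1 = 1)
S(A) = -3 + 2*A (S(A) = -3 + (A + A) = -3 + 2*A)
S(-12)/v(w) + K(r(-6), -21)/(-4248) = (-3 + 2*(-12))/1 + (1 + 4*(-21))/(-4248) = (-3 - 24)*1 + (1 - 84)*(-1/4248) = -27*1 - 83*(-1/4248) = -27 + 83/4248 = -114613/4248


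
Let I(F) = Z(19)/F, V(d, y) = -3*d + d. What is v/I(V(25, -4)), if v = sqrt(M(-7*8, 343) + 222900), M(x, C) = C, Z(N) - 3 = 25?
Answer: -25*sqrt(223243)/14 ≈ -843.72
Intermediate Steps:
V(d, y) = -2*d
Z(N) = 28 (Z(N) = 3 + 25 = 28)
I(F) = 28/F
v = sqrt(223243) (v = sqrt(343 + 222900) = sqrt(223243) ≈ 472.49)
v/I(V(25, -4)) = sqrt(223243)/((28/((-2*25)))) = sqrt(223243)/((28/(-50))) = sqrt(223243)/((28*(-1/50))) = sqrt(223243)/(-14/25) = sqrt(223243)*(-25/14) = -25*sqrt(223243)/14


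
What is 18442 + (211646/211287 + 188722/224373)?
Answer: 97152118267746/5267455339 ≈ 18444.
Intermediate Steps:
18442 + (211646/211287 + 188722/224373) = 18442 + 9706905908/5267455339 = 97152118267746/5267455339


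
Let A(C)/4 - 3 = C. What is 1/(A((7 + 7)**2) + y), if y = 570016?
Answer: 1/570812 ≈ 1.7519e-6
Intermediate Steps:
A(C) = 12 + 4*C
1/(A((7 + 7)**2) + y) = 1/((12 + 4*(7 + 7)**2) + 570016) = 1/((12 + 4*14**2) + 570016) = 1/((12 + 4*196) + 570016) = 1/((12 + 784) + 570016) = 1/(796 + 570016) = 1/570812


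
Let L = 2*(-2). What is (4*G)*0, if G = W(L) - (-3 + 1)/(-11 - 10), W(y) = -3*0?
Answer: 0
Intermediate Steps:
L = -4
W(y) = 0
G = -2/21 (G = 0 - (-3 + 1)/(-11 - 10) = 0 - (-2)/(-21) = 0 - (-2)*(-1)/21 = 0 - 1*2/21 = 0 - 2/21 = -2/21 ≈ -0.095238)
(4*G)*0 = (4*(-2/21))*0 = -8/21*0 = 0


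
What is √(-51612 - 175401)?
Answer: I*√227013 ≈ 476.46*I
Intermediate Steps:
√(-51612 - 175401) = √(-227013) = I*√227013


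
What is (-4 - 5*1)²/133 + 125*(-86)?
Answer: -1429669/133 ≈ -10749.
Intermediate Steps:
(-4 - 5*1)²/133 + 125*(-86) = (-4 - 5)²*(1/133) - 10750 = (-9)²*(1/133) - 10750 = 81*(1/133) - 10750 = 81/133 - 10750 = -1429669/133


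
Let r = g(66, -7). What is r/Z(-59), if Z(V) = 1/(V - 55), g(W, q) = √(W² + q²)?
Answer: -114*√4405 ≈ -7566.2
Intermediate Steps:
Z(V) = 1/(-55 + V)
r = √4405 (r = √(66² + (-7)²) = √(4356 + 49) = √4405 ≈ 66.370)
r/Z(-59) = √4405/(1/(-55 - 59)) = √4405/(1/(-114)) = √4405/(-1/114) = √4405*(-114) = -114*√4405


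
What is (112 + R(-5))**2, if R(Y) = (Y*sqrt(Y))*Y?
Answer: 9419 + 5600*I*sqrt(5) ≈ 9419.0 + 12522.0*I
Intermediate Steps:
R(Y) = Y**(5/2) (R(Y) = Y**(3/2)*Y = Y**(5/2))
(112 + R(-5))**2 = (112 + (-5)**(5/2))**2 = (112 + 25*I*sqrt(5))**2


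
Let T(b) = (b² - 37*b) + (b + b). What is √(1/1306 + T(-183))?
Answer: √68044643890/1306 ≈ 199.73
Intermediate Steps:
T(b) = b² - 35*b (T(b) = (b² - 37*b) + 2*b = b² - 35*b)
√(1/1306 + T(-183)) = √(1/1306 - 183*(-35 - 183)) = √(1/1306 - 183*(-218)) = √(1/1306 + 39894) = √(52101565/1306) = √68044643890/1306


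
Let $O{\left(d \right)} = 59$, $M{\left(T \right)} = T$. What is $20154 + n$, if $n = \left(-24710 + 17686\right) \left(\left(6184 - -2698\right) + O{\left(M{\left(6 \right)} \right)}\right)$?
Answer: $-62781430$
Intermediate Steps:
$n = -62801584$ ($n = \left(-24710 + 17686\right) \left(\left(6184 - -2698\right) + 59\right) = - 7024 \left(\left(6184 + 2698\right) + 59\right) = - 7024 \left(8882 + 59\right) = \left(-7024\right) 8941 = -62801584$)
$20154 + n = 20154 - 62801584 = -62781430$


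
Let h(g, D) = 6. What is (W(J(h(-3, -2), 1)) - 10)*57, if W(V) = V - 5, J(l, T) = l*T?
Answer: -513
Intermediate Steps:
J(l, T) = T*l
W(V) = -5 + V
(W(J(h(-3, -2), 1)) - 10)*57 = ((-5 + 1*6) - 10)*57 = ((-5 + 6) - 10)*57 = (1 - 10)*57 = -9*57 = -513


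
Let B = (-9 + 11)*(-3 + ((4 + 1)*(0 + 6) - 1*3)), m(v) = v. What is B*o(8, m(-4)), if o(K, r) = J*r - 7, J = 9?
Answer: -2064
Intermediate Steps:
o(K, r) = -7 + 9*r (o(K, r) = 9*r - 7 = -7 + 9*r)
B = 48 (B = 2*(-3 + (5*6 - 3)) = 2*(-3 + (30 - 3)) = 2*(-3 + 27) = 2*24 = 48)
B*o(8, m(-4)) = 48*(-7 + 9*(-4)) = 48*(-7 - 36) = 48*(-43) = -2064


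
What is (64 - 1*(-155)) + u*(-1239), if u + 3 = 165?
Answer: -200499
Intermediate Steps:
u = 162 (u = -3 + 165 = 162)
(64 - 1*(-155)) + u*(-1239) = (64 - 1*(-155)) + 162*(-1239) = (64 + 155) - 200718 = 219 - 200718 = -200499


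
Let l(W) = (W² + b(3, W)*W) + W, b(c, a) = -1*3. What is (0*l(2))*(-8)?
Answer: 0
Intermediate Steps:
b(c, a) = -3
l(W) = W² - 2*W (l(W) = (W² - 3*W) + W = W² - 2*W)
(0*l(2))*(-8) = (0*(2*(-2 + 2)))*(-8) = (0*(2*0))*(-8) = (0*0)*(-8) = 0*(-8) = 0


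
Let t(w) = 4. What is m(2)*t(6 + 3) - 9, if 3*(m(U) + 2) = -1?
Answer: -55/3 ≈ -18.333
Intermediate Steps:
m(U) = -7/3 (m(U) = -2 + (⅓)*(-1) = -2 - ⅓ = -7/3)
m(2)*t(6 + 3) - 9 = -7/3*4 - 9 = -28/3 - 9 = -55/3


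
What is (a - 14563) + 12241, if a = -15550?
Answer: -17872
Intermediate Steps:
(a - 14563) + 12241 = (-15550 - 14563) + 12241 = -30113 + 12241 = -17872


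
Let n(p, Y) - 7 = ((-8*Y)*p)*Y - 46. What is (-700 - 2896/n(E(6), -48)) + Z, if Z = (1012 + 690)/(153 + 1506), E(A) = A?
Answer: -42760893958/61178943 ≈ -698.95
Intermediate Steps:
n(p, Y) = -39 - 8*p*Y² (n(p, Y) = 7 + (((-8*Y)*p)*Y - 46) = 7 + ((-8*Y*p)*Y - 46) = 7 + (-8*p*Y² - 46) = 7 + (-46 - 8*p*Y²) = -39 - 8*p*Y²)
Z = 1702/1659 ≈ 1.0259
(-700 - 2896/n(E(6), -48)) + Z = (-700 - 2896/(-39 - 8*6*(-48)²)) + 1702/1659 = (-700 - 2896/(-39 - 8*6*2304)) + 1702/1659 = (-700 - 2896/(-39 - 110592)) + 1702/1659 = (-700 - 2896/(-110631)) + 1702/1659 = (-700 - 2896*(-1/110631)) + 1702/1659 = (-700 + 2896/110631) + 1702/1659 = -77438804/110631 + 1702/1659 = -42760893958/61178943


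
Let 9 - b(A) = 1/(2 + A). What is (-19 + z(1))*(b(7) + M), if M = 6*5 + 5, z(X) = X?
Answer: -790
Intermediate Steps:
b(A) = 9 - 1/(2 + A)
M = 35 (M = 30 + 5 = 35)
(-19 + z(1))*(b(7) + M) = (-19 + 1)*((17 + 9*7)/(2 + 7) + 35) = -18*((17 + 63)/9 + 35) = -18*((⅑)*80 + 35) = -18*(80/9 + 35) = -18*395/9 = -790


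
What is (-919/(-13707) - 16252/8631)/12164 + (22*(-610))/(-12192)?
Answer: 14899392089585/13537856095176 ≈ 1.1006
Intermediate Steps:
(-919/(-13707) - 16252/8631)/12164 + (22*(-610))/(-12192) = (-919*(-1/13707) - 16252*1/8631)*(1/12164) - 13420*(-1/12192) = (919/13707 - 16252/8631)*(1/12164) + 3355/3048 = -2652275/1460557*1/12164 + 3355/3048 = -2652275/17766215348 + 3355/3048 = 14899392089585/13537856095176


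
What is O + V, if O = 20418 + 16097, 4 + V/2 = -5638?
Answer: 25231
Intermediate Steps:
V = -11284 (V = -8 + 2*(-5638) = -8 - 11276 = -11284)
O = 36515
O + V = 36515 - 11284 = 25231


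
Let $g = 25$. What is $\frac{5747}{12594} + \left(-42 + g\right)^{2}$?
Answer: $\frac{3645413}{12594} \approx 289.46$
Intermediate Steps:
$\frac{5747}{12594} + \left(-42 + g\right)^{2} = \frac{5747}{12594} + \left(-42 + 25\right)^{2} = 5747 \cdot \frac{1}{12594} + \left(-17\right)^{2} = \frac{5747}{12594} + 289 = \frac{3645413}{12594}$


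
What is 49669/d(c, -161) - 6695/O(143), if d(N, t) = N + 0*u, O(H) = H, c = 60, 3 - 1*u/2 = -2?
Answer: 515459/660 ≈ 781.00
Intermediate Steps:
u = 10 (u = 6 - 2*(-2) = 6 + 4 = 10)
d(N, t) = N (d(N, t) = N + 0*10 = N + 0 = N)
49669/d(c, -161) - 6695/O(143) = 49669/60 - 6695/143 = 49669*(1/60) - 6695*1/143 = 49669/60 - 515/11 = 515459/660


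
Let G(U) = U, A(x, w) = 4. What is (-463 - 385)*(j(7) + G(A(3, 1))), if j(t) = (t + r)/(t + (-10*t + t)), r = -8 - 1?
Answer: -23956/7 ≈ -3422.3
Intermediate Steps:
r = -9
j(t) = -(-9 + t)/(8*t) (j(t) = (t - 9)/(t + (-10*t + t)) = (-9 + t)/(t - 9*t) = (-9 + t)/((-8*t)) = (-9 + t)*(-1/(8*t)) = -(-9 + t)/(8*t))
(-463 - 385)*(j(7) + G(A(3, 1))) = (-463 - 385)*((⅛)*(9 - 1*7)/7 + 4) = -848*((⅛)*(⅐)*(9 - 7) + 4) = -848*((⅛)*(⅐)*2 + 4) = -848*(1/28 + 4) = -848*113/28 = -23956/7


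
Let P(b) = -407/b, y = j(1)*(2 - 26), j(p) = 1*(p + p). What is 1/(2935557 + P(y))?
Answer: 48/140907143 ≈ 3.4065e-7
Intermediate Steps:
j(p) = 2*p (j(p) = 1*(2*p) = 2*p)
y = -48 (y = (2*1)*(2 - 26) = 2*(-24) = -48)
1/(2935557 + P(y)) = 1/(2935557 - 407/(-48)) = 1/(2935557 - 407*(-1/48)) = 1/(2935557 + 407/48) = 1/(140907143/48) = 48/140907143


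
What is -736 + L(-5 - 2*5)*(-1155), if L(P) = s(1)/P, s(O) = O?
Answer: -659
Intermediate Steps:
L(P) = 1/P
-736 + L(-5 - 2*5)*(-1155) = -736 - 1155/(-5 - 2*5) = -736 - 1155/(-5 - 10) = -736 - 1155/(-15) = -736 - 1/15*(-1155) = -736 + 77 = -659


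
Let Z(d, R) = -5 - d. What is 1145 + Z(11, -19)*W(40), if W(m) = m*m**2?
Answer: -1022855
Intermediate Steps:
W(m) = m**3
1145 + Z(11, -19)*W(40) = 1145 + (-5 - 1*11)*40**3 = 1145 + (-5 - 11)*64000 = 1145 - 16*64000 = 1145 - 1024000 = -1022855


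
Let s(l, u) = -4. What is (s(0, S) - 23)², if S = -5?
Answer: 729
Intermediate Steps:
(s(0, S) - 23)² = (-4 - 23)² = (-27)² = 729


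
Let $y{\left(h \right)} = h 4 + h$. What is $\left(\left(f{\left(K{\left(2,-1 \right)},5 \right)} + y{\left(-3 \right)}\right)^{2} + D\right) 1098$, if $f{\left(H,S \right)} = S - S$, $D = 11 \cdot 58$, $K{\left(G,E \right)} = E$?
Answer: $947574$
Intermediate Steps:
$D = 638$
$y{\left(h \right)} = 5 h$ ($y{\left(h \right)} = 4 h + h = 5 h$)
$f{\left(H,S \right)} = 0$
$\left(\left(f{\left(K{\left(2,-1 \right)},5 \right)} + y{\left(-3 \right)}\right)^{2} + D\right) 1098 = \left(\left(0 + 5 \left(-3\right)\right)^{2} + 638\right) 1098 = \left(\left(0 - 15\right)^{2} + 638\right) 1098 = \left(\left(-15\right)^{2} + 638\right) 1098 = \left(225 + 638\right) 1098 = 863 \cdot 1098 = 947574$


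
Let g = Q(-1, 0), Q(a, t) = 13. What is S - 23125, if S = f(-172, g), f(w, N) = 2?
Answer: -23123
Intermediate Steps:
g = 13
S = 2
S - 23125 = 2 - 23125 = -23123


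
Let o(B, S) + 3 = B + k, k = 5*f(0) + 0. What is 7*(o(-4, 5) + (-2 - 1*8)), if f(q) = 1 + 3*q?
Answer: -84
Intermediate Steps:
k = 5 (k = 5*(1 + 3*0) + 0 = 5*(1 + 0) + 0 = 5*1 + 0 = 5 + 0 = 5)
o(B, S) = 2 + B (o(B, S) = -3 + (B + 5) = -3 + (5 + B) = 2 + B)
7*(o(-4, 5) + (-2 - 1*8)) = 7*((2 - 4) + (-2 - 1*8)) = 7*(-2 + (-2 - 8)) = 7*(-2 - 10) = 7*(-12) = -84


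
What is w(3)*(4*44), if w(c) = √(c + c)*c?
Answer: 528*√6 ≈ 1293.3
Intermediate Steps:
w(c) = √2*c^(3/2) (w(c) = √(2*c)*c = (√2*√c)*c = √2*c^(3/2))
w(3)*(4*44) = (√2*3^(3/2))*(4*44) = (√2*(3*√3))*176 = (3*√6)*176 = 528*√6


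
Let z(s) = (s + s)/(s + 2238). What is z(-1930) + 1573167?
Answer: 121132894/77 ≈ 1.5732e+6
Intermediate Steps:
z(s) = 2*s/(2238 + s) (z(s) = (2*s)/(2238 + s) = 2*s/(2238 + s))
z(-1930) + 1573167 = 2*(-1930)/(2238 - 1930) + 1573167 = 2*(-1930)/308 + 1573167 = 2*(-1930)*(1/308) + 1573167 = -965/77 + 1573167 = 121132894/77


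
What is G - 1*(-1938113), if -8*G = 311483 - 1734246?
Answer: 16927667/8 ≈ 2.1160e+6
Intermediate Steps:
G = 1422763/8 (G = -(311483 - 1734246)/8 = -⅛*(-1422763) = 1422763/8 ≈ 1.7785e+5)
G - 1*(-1938113) = 1422763/8 - 1*(-1938113) = 1422763/8 + 1938113 = 16927667/8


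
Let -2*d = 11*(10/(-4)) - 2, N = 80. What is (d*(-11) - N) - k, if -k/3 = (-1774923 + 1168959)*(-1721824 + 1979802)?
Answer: -1875904570473/4 ≈ -4.6898e+11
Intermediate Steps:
k = 468976142376 (k = -3*(-1774923 + 1168959)*(-1721824 + 1979802) = -(-1817892)*257978 = -3*(-156325380792) = 468976142376)
d = 59/4 (d = -(11*(10/(-4)) - 2)/2 = -(11*(10*(-¼)) - 2)/2 = -(11*(-5/2) - 2)/2 = -(-55/2 - 2)/2 = -½*(-59/2) = 59/4 ≈ 14.750)
(d*(-11) - N) - k = ((59/4)*(-11) - 1*80) - 1*468976142376 = (-649/4 - 80) - 468976142376 = -969/4 - 468976142376 = -1875904570473/4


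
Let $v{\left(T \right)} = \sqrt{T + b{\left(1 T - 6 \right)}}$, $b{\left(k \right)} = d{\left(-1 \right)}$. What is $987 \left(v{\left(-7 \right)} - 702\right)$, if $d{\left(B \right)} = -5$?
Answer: $-692874 + 1974 i \sqrt{3} \approx -6.9287 \cdot 10^{5} + 3419.1 i$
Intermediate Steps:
$b{\left(k \right)} = -5$
$v{\left(T \right)} = \sqrt{-5 + T}$ ($v{\left(T \right)} = \sqrt{T - 5} = \sqrt{-5 + T}$)
$987 \left(v{\left(-7 \right)} - 702\right) = 987 \left(\sqrt{-5 - 7} - 702\right) = 987 \left(\sqrt{-12} - 702\right) = 987 \left(2 i \sqrt{3} - 702\right) = 987 \left(-702 + 2 i \sqrt{3}\right) = -692874 + 1974 i \sqrt{3}$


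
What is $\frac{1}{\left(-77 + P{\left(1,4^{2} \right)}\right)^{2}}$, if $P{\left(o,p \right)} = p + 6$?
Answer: $\frac{1}{3025} \approx 0.00033058$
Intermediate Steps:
$P{\left(o,p \right)} = 6 + p$
$\frac{1}{\left(-77 + P{\left(1,4^{2} \right)}\right)^{2}} = \frac{1}{\left(-77 + \left(6 + 4^{2}\right)\right)^{2}} = \frac{1}{\left(-77 + \left(6 + 16\right)\right)^{2}} = \frac{1}{\left(-77 + 22\right)^{2}} = \frac{1}{\left(-55\right)^{2}} = \frac{1}{3025}$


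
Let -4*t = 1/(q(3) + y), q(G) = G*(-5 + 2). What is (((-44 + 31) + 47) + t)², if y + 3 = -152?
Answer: 497513025/430336 ≈ 1156.1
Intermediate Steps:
y = -155 (y = -3 - 152 = -155)
q(G) = -3*G (q(G) = G*(-3) = -3*G)
t = 1/656 (t = -1/(4*(-3*3 - 155)) = -1/(4*(-9 - 155)) = -¼/(-164) = -¼*(-1/164) = 1/656 ≈ 0.0015244)
(((-44 + 31) + 47) + t)² = (((-44 + 31) + 47) + 1/656)² = ((-13 + 47) + 1/656)² = (34 + 1/656)² = (22305/656)² = 497513025/430336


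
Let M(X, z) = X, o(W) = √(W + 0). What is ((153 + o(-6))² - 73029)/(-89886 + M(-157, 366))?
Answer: 49626/90043 - 306*I*√6/90043 ≈ 0.55114 - 0.0083243*I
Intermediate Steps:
o(W) = √W
((153 + o(-6))² - 73029)/(-89886 + M(-157, 366)) = ((153 + √(-6))² - 73029)/(-89886 - 157) = ((153 + I*√6)² - 73029)/(-90043) = (-73029 + (153 + I*√6)²)*(-1/90043) = 73029/90043 - (153 + I*√6)²/90043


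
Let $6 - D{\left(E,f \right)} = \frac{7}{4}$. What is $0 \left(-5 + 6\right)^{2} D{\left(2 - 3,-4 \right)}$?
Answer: $0$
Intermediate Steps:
$D{\left(E,f \right)} = \frac{17}{4}$ ($D{\left(E,f \right)} = 6 - \frac{7}{4} = \frac{17}{4}$)
$0 \left(-5 + 6\right)^{2} D{\left(2 - 3,-4 \right)} = 0 \left(-5 + 6\right)^{2} \cdot \frac{17}{4} = 0 \cdot 1^{2} \cdot \frac{17}{4} = 0 \cdot 1 \cdot \frac{17}{4} = 0 \cdot \frac{17}{4} = 0$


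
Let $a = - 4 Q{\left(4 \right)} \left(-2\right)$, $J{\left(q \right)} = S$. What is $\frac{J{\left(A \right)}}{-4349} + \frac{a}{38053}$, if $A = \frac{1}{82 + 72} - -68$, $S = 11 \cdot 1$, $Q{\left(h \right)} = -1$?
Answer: $- \frac{453375}{165492497} \approx -0.0027395$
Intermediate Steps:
$S = 11$
$A = \frac{10473}{154}$ ($A = \frac{1}{154} + 68 = \frac{10473}{154} \approx 68.006$)
$J{\left(q \right)} = 11$
$a = -8$ ($a = - 4 \left(\left(-1\right) \left(-2\right)\right) = \left(-4\right) 2 = -8$)
$\frac{J{\left(A \right)}}{-4349} + \frac{a}{38053} = \frac{11}{-4349} - \frac{8}{38053} = 11 \left(- \frac{1}{4349}\right) - \frac{8}{38053} = - \frac{11}{4349} - \frac{8}{38053} = - \frac{453375}{165492497}$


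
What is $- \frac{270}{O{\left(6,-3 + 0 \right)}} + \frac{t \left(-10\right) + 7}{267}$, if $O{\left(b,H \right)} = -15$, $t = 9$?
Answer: $\frac{4723}{267} \approx 17.689$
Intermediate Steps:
$- \frac{270}{O{\left(6,-3 + 0 \right)}} + \frac{t \left(-10\right) + 7}{267} = - \frac{270}{-15} + \frac{9 \left(-10\right) + 7}{267} = \left(-270\right) \left(- \frac{1}{15}\right) + \left(-90 + 7\right) \frac{1}{267} = 18 - \frac{83}{267} = \frac{4723}{267}$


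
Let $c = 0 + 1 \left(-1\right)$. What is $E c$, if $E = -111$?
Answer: $111$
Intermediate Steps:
$c = -1$ ($c = 0 - 1 = -1$)
$E c = \left(-111\right) \left(-1\right) = 111$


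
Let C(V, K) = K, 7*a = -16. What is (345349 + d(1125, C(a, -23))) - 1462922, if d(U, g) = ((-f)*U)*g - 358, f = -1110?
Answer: -29839181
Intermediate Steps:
a = -16/7 (a = (⅐)*(-16) = -16/7 ≈ -2.2857)
d(U, g) = -358 + 1110*U*g (d(U, g) = ((-1*(-1110))*U)*g - 358 = (1110*U)*g - 358 = 1110*U*g - 358 = -358 + 1110*U*g)
(345349 + d(1125, C(a, -23))) - 1462922 = (345349 + (-358 + 1110*1125*(-23))) - 1462922 = (345349 + (-358 - 28721250)) - 1462922 = (345349 - 28721608) - 1462922 = -28376259 - 1462922 = -29839181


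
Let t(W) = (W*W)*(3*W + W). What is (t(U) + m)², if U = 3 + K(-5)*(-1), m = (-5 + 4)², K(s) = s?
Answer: 4198401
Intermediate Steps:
m = 1 (m = (-1)² = 1)
U = 8 (U = 3 - 5*(-1) = 3 + 5 = 8)
t(W) = 4*W³ (t(W) = W²*(4*W) = 4*W³)
(t(U) + m)² = (4*8³ + 1)² = (4*512 + 1)² = (2048 + 1)² = 2049² = 4198401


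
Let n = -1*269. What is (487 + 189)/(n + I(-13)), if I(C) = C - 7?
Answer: -676/289 ≈ -2.3391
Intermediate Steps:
I(C) = -7 + C
n = -269
(487 + 189)/(n + I(-13)) = (487 + 189)/(-269 + (-7 - 13)) = 676/(-269 - 20) = 676/(-289) = 676*(-1/289) = -676/289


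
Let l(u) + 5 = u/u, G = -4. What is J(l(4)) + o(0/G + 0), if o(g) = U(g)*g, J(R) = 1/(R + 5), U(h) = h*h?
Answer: 1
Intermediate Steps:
l(u) = -4 (l(u) = -5 + u/u = -5 + 1 = -4)
U(h) = h²
J(R) = 1/(5 + R)
o(g) = g³ (o(g) = g²*g = g³)
J(l(4)) + o(0/G + 0) = 1/(5 - 4) + (0/(-4) + 0)³ = 1/1 + (0*(-¼) + 0)³ = 1 + (0 + 0)³ = 1 + 0³ = 1 + 0 = 1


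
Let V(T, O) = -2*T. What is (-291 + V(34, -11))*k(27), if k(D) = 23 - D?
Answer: 1436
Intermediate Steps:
(-291 + V(34, -11))*k(27) = (-291 - 2*34)*(23 - 1*27) = (-291 - 68)*(23 - 27) = -359*(-4) = 1436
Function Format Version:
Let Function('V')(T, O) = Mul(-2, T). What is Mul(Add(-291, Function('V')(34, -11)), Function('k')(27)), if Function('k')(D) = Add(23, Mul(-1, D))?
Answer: 1436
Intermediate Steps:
Mul(Add(-291, Function('V')(34, -11)), Function('k')(27)) = Mul(Add(-291, Mul(-2, 34)), Add(23, Mul(-1, 27))) = Mul(Add(-291, -68), Add(23, -27)) = Mul(-359, -4) = 1436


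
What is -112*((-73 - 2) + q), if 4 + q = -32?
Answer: 12432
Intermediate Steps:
q = -36 (q = -4 - 32 = -36)
-112*((-73 - 2) + q) = -112*((-73 - 2) - 36) = -112*(-75 - 36) = -112*(-111) = 12432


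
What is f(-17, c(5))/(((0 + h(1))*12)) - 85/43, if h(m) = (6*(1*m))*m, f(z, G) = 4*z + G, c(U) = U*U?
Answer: -7969/3096 ≈ -2.5740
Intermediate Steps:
c(U) = U**2
f(z, G) = G + 4*z
h(m) = 6*m**2 (h(m) = (6*m)*m = 6*m**2)
f(-17, c(5))/(((0 + h(1))*12)) - 85/43 = (5**2 + 4*(-17))/(((0 + 6*1**2)*12)) - 85/43 = (25 - 68)/(((0 + 6*1)*12)) - 85*1/43 = -43*1/(12*(0 + 6)) - 85/43 = -43/(6*12) - 85/43 = -43/72 - 85/43 = -7969/3096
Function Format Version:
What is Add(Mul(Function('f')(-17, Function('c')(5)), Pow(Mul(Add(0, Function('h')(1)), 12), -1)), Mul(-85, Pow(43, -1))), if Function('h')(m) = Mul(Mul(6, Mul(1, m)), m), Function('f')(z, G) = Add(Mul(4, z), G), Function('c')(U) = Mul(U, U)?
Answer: Rational(-7969, 3096) ≈ -2.5740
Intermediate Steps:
Function('c')(U) = Pow(U, 2)
Function('f')(z, G) = Add(G, Mul(4, z))
Function('h')(m) = Mul(6, Pow(m, 2)) (Function('h')(m) = Mul(Mul(6, m), m) = Mul(6, Pow(m, 2)))
Add(Mul(Function('f')(-17, Function('c')(5)), Pow(Mul(Add(0, Function('h')(1)), 12), -1)), Mul(-85, Pow(43, -1))) = Add(Mul(Add(Pow(5, 2), Mul(4, -17)), Pow(Mul(Add(0, Mul(6, Pow(1, 2))), 12), -1)), Mul(-85, Pow(43, -1))) = Add(Mul(Add(25, -68), Pow(Mul(Add(0, Mul(6, 1)), 12), -1)), Mul(-85, Rational(1, 43))) = Add(Mul(-43, Pow(Mul(Add(0, 6), 12), -1)), Rational(-85, 43)) = Add(Mul(-43, Pow(Mul(6, 12), -1)), Rational(-85, 43)) = Add(Mul(-43, Pow(72, -1)), Rational(-85, 43)) = Add(Mul(-43, Rational(1, 72)), Rational(-85, 43)) = Add(Rational(-43, 72), Rational(-85, 43)) = Rational(-7969, 3096)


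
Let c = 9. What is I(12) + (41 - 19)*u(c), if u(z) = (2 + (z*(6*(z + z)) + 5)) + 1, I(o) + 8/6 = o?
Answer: 64712/3 ≈ 21571.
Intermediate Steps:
I(o) = -4/3 + o
u(z) = 8 + 12*z**2 (u(z) = (2 + (z*(6*(2*z)) + 5)) + 1 = (2 + (z*(12*z) + 5)) + 1 = (2 + (12*z**2 + 5)) + 1 = (2 + (5 + 12*z**2)) + 1 = (7 + 12*z**2) + 1 = 8 + 12*z**2)
I(12) + (41 - 19)*u(c) = (-4/3 + 12) + (41 - 19)*(8 + 12*9**2) = 32/3 + 22*(8 + 12*81) = 32/3 + 22*(8 + 972) = 32/3 + 22*980 = 32/3 + 21560 = 64712/3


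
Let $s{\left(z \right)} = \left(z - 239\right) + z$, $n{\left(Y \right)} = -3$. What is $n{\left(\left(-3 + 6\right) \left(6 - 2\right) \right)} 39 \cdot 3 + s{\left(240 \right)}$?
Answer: $-110$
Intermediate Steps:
$s{\left(z \right)} = -239 + 2 z$ ($s{\left(z \right)} = \left(-239 + z\right) + z = -239 + 2 z$)
$n{\left(\left(-3 + 6\right) \left(6 - 2\right) \right)} 39 \cdot 3 + s{\left(240 \right)} = \left(-3\right) 39 \cdot 3 + \left(-239 + 2 \cdot 240\right) = \left(-117\right) 3 + \left(-239 + 480\right) = -351 + 241 = -110$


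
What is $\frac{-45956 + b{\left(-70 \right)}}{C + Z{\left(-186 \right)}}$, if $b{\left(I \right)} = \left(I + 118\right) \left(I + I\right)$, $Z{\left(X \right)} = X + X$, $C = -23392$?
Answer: $\frac{1013}{457} \approx 2.2166$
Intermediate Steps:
$Z{\left(X \right)} = 2 X$
$b{\left(I \right)} = 2 I \left(118 + I\right)$ ($b{\left(I \right)} = \left(118 + I\right) 2 I = 2 I \left(118 + I\right)$)
$\frac{-45956 + b{\left(-70 \right)}}{C + Z{\left(-186 \right)}} = \frac{-45956 + 2 \left(-70\right) \left(118 - 70\right)}{-23392 + 2 \left(-186\right)} = \frac{-45956 + 2 \left(-70\right) 48}{-23392 - 372} = \frac{-45956 - 6720}{-23764} = \left(-52676\right) \left(- \frac{1}{23764}\right) = \frac{1013}{457}$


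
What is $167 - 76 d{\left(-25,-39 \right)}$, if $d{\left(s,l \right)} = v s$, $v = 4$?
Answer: $7767$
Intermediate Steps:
$d{\left(s,l \right)} = 4 s$
$167 - 76 d{\left(-25,-39 \right)} = 167 - 76 \cdot 4 \left(-25\right) = 167 - -7600 = 167 + 7600 = 7767$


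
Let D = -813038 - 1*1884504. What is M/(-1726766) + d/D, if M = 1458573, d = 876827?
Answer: -1362159244762/1164505952293 ≈ -1.1697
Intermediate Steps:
D = -2697542 (D = -813038 - 1884504 = -2697542)
M/(-1726766) + d/D = 1458573/(-1726766) + 876827/(-2697542) = 1458573*(-1/1726766) + 876827*(-1/2697542) = -1458573/1726766 - 876827/2697542 = -1362159244762/1164505952293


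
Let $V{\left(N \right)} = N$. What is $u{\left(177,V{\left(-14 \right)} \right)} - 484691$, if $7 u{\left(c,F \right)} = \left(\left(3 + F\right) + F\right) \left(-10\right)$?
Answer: $- \frac{3392587}{7} \approx -4.8466 \cdot 10^{5}$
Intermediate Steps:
$u{\left(c,F \right)} = - \frac{30}{7} - \frac{20 F}{7}$ ($u{\left(c,F \right)} = \frac{\left(\left(3 + F\right) + F\right) \left(-10\right)}{7} = \frac{\left(3 + 2 F\right) \left(-10\right)}{7} = \frac{-30 - 20 F}{7} = - \frac{30}{7} - \frac{20 F}{7}$)
$u{\left(177,V{\left(-14 \right)} \right)} - 484691 = \left(- \frac{30}{7} - -40\right) - 484691 = \left(- \frac{30}{7} + 40\right) - 484691 = \frac{250}{7} - 484691 = - \frac{3392587}{7}$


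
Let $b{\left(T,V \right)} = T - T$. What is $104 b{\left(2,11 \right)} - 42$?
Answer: $-42$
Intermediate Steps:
$b{\left(T,V \right)} = 0$
$104 b{\left(2,11 \right)} - 42 = 104 \cdot 0 - 42 = 0 - 42 = -42$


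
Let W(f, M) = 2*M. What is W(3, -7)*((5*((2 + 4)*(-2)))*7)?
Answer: 5880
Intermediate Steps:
W(3, -7)*((5*((2 + 4)*(-2)))*7) = (2*(-7))*((5*((2 + 4)*(-2)))*7) = -14*5*(6*(-2))*7 = -14*5*(-12)*7 = -(-840)*7 = -14*(-420) = 5880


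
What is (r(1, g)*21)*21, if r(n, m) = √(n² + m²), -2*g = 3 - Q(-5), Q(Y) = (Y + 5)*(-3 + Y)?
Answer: 441*√13/2 ≈ 795.02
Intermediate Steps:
Q(Y) = (-3 + Y)*(5 + Y) (Q(Y) = (5 + Y)*(-3 + Y) = (-3 + Y)*(5 + Y))
g = -3/2 (g = -(3 - (-15 + (-5)² + 2*(-5)))/2 = -(3 - (-15 + 25 - 10))/2 = -(3 - 1*0)/2 = -(3 + 0)/2 = -½*3 = -3/2 ≈ -1.5000)
r(n, m) = √(m² + n²)
(r(1, g)*21)*21 = (√((-3/2)² + 1²)*21)*21 = (√(9/4 + 1)*21)*21 = (√(13/4)*21)*21 = ((√13/2)*21)*21 = (21*√13/2)*21 = 441*√13/2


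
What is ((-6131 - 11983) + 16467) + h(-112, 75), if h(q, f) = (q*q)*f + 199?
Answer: 939352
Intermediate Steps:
h(q, f) = 199 + f*q² (h(q, f) = q²*f + 199 = f*q² + 199 = 199 + f*q²)
((-6131 - 11983) + 16467) + h(-112, 75) = ((-6131 - 11983) + 16467) + (199 + 75*(-112)²) = (-18114 + 16467) + (199 + 75*12544) = -1647 + (199 + 940800) = -1647 + 940999 = 939352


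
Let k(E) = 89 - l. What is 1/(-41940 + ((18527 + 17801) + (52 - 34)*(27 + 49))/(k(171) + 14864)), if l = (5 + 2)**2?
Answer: -1863/78129508 ≈ -2.3845e-5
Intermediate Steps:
l = 49 (l = 7**2 = 49)
k(E) = 40 (k(E) = 89 - 1*49 = 89 - 49 = 40)
1/(-41940 + ((18527 + 17801) + (52 - 34)*(27 + 49))/(k(171) + 14864)) = 1/(-41940 + ((18527 + 17801) + (52 - 34)*(27 + 49))/(40 + 14864)) = 1/(-41940 + (36328 + 18*76)/14904) = 1/(-41940 + (36328 + 1368)*(1/14904)) = 1/(-41940 + 37696*(1/14904)) = 1/(-41940 + 4712/1863) = 1/(-78129508/1863) = -1863/78129508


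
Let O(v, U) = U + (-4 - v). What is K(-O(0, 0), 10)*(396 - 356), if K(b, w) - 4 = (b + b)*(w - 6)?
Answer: 1440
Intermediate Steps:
O(v, U) = -4 + U - v
K(b, w) = 4 + 2*b*(-6 + w) (K(b, w) = 4 + (b + b)*(w - 6) = 4 + (2*b)*(-6 + w) = 4 + 2*b*(-6 + w))
K(-O(0, 0), 10)*(396 - 356) = (4 - (-12)*(-4 + 0 - 1*0) + 2*(-(-4 + 0 - 1*0))*10)*(396 - 356) = (4 - (-12)*(-4 + 0 + 0) + 2*(-(-4 + 0 + 0))*10)*40 = (4 - (-12)*(-4) + 2*(-1*(-4))*10)*40 = (4 - 12*4 + 2*4*10)*40 = (4 - 48 + 80)*40 = 36*40 = 1440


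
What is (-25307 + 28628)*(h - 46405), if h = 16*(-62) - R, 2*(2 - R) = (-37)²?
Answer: -310277709/2 ≈ -1.5514e+8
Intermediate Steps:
R = -1365/2 (R = 2 - ½*(-37)² = 2 - ½*1369 = 2 - 1369/2 = -1365/2 ≈ -682.50)
h = -619/2 (h = 16*(-62) - 1*(-1365/2) = -992 + 1365/2 = -619/2 ≈ -309.50)
(-25307 + 28628)*(h - 46405) = (-25307 + 28628)*(-619/2 - 46405) = 3321*(-93429/2) = -310277709/2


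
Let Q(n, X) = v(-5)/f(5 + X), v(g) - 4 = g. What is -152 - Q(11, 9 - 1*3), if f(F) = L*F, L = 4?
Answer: -6687/44 ≈ -151.98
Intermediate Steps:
f(F) = 4*F
v(g) = 4 + g
Q(n, X) = -1/(20 + 4*X) (Q(n, X) = (4 - 5)/((4*(5 + X))) = -1/(20 + 4*X))
-152 - Q(11, 9 - 1*3) = -152 - (-1)/(20 + 4*(9 - 1*3)) = -152 - (-1)/(20 + 4*(9 - 3)) = -152 - (-1)/(20 + 4*6) = -152 - (-1)/(20 + 24) = -152 - (-1)/44 = -152 - 1*(-1/44) = -152 + 1/44 = -6687/44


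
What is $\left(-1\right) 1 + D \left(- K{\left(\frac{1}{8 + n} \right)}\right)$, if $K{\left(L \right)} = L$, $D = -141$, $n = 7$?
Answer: $\frac{42}{5} \approx 8.4$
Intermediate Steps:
$\left(-1\right) 1 + D \left(- K{\left(\frac{1}{8 + n} \right)}\right) = \left(-1\right) 1 - 141 \left(- \frac{1}{8 + 7}\right) = -1 - 141 \left(- \frac{1}{15}\right) = -1 - 141 \left(\left(-1\right) \frac{1}{15}\right) = -1 - - \frac{47}{5} = -1 + \frac{47}{5} = \frac{42}{5}$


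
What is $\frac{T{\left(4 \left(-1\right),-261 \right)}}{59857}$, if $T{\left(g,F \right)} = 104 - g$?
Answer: $\frac{108}{59857} \approx 0.0018043$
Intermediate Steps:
$\frac{T{\left(4 \left(-1\right),-261 \right)}}{59857} = \frac{104 - 4 \left(-1\right)}{59857} = \left(104 - -4\right) \frac{1}{59857} = \left(104 + 4\right) \frac{1}{59857} = 108 \cdot \frac{1}{59857} = \frac{108}{59857}$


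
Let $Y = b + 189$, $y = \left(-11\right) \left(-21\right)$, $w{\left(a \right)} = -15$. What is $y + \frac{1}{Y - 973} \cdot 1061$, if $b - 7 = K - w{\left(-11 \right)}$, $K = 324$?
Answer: $\frac{100117}{438} \approx 228.58$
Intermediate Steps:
$y = 231$
$b = 346$ ($b = 7 + \left(324 - -15\right) = 7 + \left(324 + 15\right) = 7 + 339 = 346$)
$Y = 535$ ($Y = 346 + 189 = 535$)
$y + \frac{1}{Y - 973} \cdot 1061 = 231 + \frac{1}{535 - 973} \cdot 1061 = 231 + \frac{1}{-438} \cdot 1061 = 231 - \frac{1061}{438} = \frac{100117}{438}$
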